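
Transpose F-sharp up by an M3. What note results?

F up a major third is A, so the target letter is A.
From F#, a major third is 4 semitones up: A#.

A#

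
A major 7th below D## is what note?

E#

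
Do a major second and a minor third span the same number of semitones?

A major second spans 2 semitones; a minor third spans 3.
The spans differ, so they are not enharmonic equivalents.

No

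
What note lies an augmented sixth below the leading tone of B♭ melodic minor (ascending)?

Cb

The leading tone of Bb melodic minor (ascending) is A.
An augmented sixth (10 semitones) below A lands on the letter C, giving Cb.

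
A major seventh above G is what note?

F#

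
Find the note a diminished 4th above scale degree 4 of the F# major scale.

Eb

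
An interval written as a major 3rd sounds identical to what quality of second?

A major third spans 4 semitones.
A second spanning 4 semitones is doubly augmented (the major second is 2).

doubly augmented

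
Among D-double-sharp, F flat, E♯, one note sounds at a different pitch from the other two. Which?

E#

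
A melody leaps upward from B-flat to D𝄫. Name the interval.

The letter names run B→D, a span of 2 letter steps, so the interval is some kind of third.
Bb to Dbb is 2 semitones. A major third is 4, so 2 makes it diminished.

diminished third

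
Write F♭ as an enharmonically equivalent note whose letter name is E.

Plain E sits at the same pitch as Fb, so on the letter E the same pitch needs a natural: E.

E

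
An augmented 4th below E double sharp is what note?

B#

E down a perfect fourth is B, so the target letter is B.
From E##, an augmented fourth is 6 semitones down: B#.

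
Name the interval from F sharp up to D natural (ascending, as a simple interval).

minor sixth

The letter names run F→D, a span of 5 letter steps, so the interval is some kind of sixth.
F# to D is 8 semitones. A major sixth is 9, so 8 makes it minor.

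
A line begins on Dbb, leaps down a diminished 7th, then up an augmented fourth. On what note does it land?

A diminished seventh down from Dbb is Eb (letter E, 9 semitones down).
An augmented fourth up from Eb is A (letter A, 6 semitones up).

A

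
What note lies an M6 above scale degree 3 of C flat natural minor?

Cb

Scale degree 3 of Cb natural minor is Ebb.
A major sixth (9 semitones) above Ebb lands on the letter C, giving Cb.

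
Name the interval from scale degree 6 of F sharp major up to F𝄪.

major third

Scale degree 6 of F# major is D#.
D# up to F##: letters D→F make it a third; 4 semitones makes it major.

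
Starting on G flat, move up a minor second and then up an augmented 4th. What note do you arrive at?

Db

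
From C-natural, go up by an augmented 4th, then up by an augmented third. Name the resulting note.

A##

An augmented fourth up from C is F# (letter F, 6 semitones up).
An augmented third up from F# is A## (letter A, 5 semitones up).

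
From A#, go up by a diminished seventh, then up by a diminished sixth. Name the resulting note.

Ebb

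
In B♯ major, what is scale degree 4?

Degree 4 takes the letter 3 steps above B, which is E.
In major, degree 4 sits 5 semitones above the tonic. B# + 5 semitones is pitch class 5, spelled on E as E#.

E#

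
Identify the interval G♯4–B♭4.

diminished third

Counting letters G–A–B gives a third.
G#→Bb = 2 semitones, 2 narrower than the major third (4), so diminished.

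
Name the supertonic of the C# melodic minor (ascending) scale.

The C# melodic minor (ascending) scale runs C# D# E F# G# A# B#.
Degree 2 is D#.

D#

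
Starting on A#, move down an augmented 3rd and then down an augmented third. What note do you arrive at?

Dbb

An augmented third down from A# is F (letter F, 5 semitones down).
An augmented third down from F is Dbb (letter D, 5 semitones down).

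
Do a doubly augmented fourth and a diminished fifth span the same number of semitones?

A doubly augmented fourth spans 7 semitones; a diminished fifth spans 6.
The spans differ, so they are not enharmonic equivalents.

No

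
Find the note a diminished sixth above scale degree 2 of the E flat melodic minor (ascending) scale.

Dbb

Scale degree 2 of Eb melodic minor (ascending) is F.
A diminished sixth (7 semitones) above F lands on the letter D, giving Dbb.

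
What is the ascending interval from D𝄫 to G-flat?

Counting letters D–E–F–G gives a fourth.
Dbb→Gb = 6 semitones, 1 wider than the perfect fourth (5), so augmented.

augmented fourth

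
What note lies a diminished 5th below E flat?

E down a perfect fifth is A, so the target letter is A.
From Eb, a diminished fifth is 6 semitones down: A.

A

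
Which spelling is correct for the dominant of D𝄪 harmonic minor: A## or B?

Each scale degree takes a distinct letter name. Degree 5 of a scale on D must use the letter A.
A## and B are enharmonically the same pitch, but only A## uses the letter A, so it is the correct spelling here.

A##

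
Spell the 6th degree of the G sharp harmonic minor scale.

The G# harmonic minor scale runs G# A# B C# D# E F##.
Degree 6 is E.

E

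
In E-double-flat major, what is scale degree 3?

Gb

The Ebb major scale runs Ebb Fb Gb Abb Bbb Cb Db.
Degree 3 is Gb.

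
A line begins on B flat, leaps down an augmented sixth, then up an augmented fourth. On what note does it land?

Gb

An augmented sixth down from Bb is Dbb (letter D, 10 semitones down).
An augmented fourth up from Dbb is Gb (letter G, 6 semitones up).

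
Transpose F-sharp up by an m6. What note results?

D

A sixth above F lands on the letter D.
A minor sixth spans 8 semitones, so F# moves to pitch class 2. On the letter D that is D.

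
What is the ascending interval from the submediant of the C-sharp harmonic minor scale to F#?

major sixth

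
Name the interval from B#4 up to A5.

Counting letters B–C–D–E–F–G–A gives a seventh.
B#→A = 9 semitones, 2 narrower than the major seventh (11), so diminished.

diminished seventh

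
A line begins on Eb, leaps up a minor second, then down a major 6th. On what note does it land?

Abb

A minor second up from Eb is Fb (letter F, 1 semitone up).
A major sixth down from Fb is Abb (letter A, 9 semitones down).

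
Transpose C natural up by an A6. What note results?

A#

A sixth above C lands on the letter A.
An augmented sixth spans 10 semitones, so C moves to pitch class 10. On the letter A that is A#.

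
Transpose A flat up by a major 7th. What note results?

A seventh above A lands on the letter G.
A major seventh spans 11 semitones, so Ab moves to pitch class 7. On the letter G that is G.

G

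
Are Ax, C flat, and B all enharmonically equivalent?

A## is pitch class 11; Cb is pitch class 11; B is pitch class 11.
All spellings map to pitch class 11, so they are enharmonically equivalent.

Yes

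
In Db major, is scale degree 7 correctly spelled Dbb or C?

Each scale degree takes a distinct letter name. Degree 7 of a scale on D must use the letter C.
C and Dbb are enharmonically the same pitch, but only C uses the letter C, so it is the correct spelling here.

C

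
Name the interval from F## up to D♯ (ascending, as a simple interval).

minor sixth

The letter names run F→D, a span of 5 letter steps, so the interval is some kind of sixth.
F## to D# is 8 semitones. A major sixth is 9, so 8 makes it minor.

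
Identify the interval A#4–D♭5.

doubly diminished fourth

The letter names run A→D, a span of 3 letter steps, so the interval is some kind of fourth.
A# to Db is 3 semitones. A perfect fourth is 5, so 3 makes it doubly diminished.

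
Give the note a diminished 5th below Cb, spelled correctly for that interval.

C down a perfect fifth is F, so the target letter is F.
From Cb, a diminished fifth is 6 semitones down: F.

F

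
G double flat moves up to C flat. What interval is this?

The letter names run G→C, a span of 3 letter steps, so the interval is some kind of fourth.
Gbb to Cb is 6 semitones. A perfect fourth is 5, so 6 makes it augmented.

augmented fourth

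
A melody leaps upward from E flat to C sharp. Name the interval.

The letter names run E→C, a span of 5 letter steps, so the interval is some kind of sixth.
Eb to C# is 10 semitones. A major sixth is 9, so 10 makes it augmented.

augmented sixth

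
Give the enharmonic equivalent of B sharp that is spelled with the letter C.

B# is pitch class 0. The letter C alone is pitch class 0.
Pitch class 0 on C needs no accidental: C.

C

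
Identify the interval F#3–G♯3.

major second

Counting letters F–G gives a second.
F#→G# = 2 semitones, exactly the major second.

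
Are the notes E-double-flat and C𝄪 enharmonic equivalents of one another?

Yes

Ebb = pitch class 2 and C## = pitch class 2 — the same pitch class, so they are enharmonic equivalents.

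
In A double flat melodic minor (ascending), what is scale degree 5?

Ebb

Degree 5 takes the letter 4 steps above A, which is E.
In melodic minor (ascending), degree 5 sits 7 semitones above the tonic. Abb + 7 semitones is pitch class 2, spelled on E as Ebb.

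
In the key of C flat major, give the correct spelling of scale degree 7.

Degree 7 takes the letter 6 steps above C, which is B.
In major, degree 7 sits 11 semitones above the tonic. Cb + 11 semitones is pitch class 10, spelled on B as Bb.

Bb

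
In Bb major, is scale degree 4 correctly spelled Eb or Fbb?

Eb

Each scale degree takes a distinct letter name. Degree 4 of a scale on B must use the letter E.
Eb and Fbb are enharmonically the same pitch, but only Eb uses the letter E, so it is the correct spelling here.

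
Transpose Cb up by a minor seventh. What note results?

A seventh above C lands on the letter B.
A minor seventh spans 10 semitones, so Cb moves to pitch class 9. On the letter B that is Bbb.

Bbb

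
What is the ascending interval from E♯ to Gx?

major third

The letter names run E→G, a span of 2 letter steps, so the interval is some kind of third.
E# to G## is 4 semitones. A major third is 4, so 4 makes it major.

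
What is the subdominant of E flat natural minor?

Ab

The Eb natural minor scale runs Eb F Gb Ab Bb Cb Db.
Degree 4 is Ab.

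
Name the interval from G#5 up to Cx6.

augmented fourth

Counting letters G–A–B–C gives a fourth.
G#→C## = 6 semitones, 1 wider than the perfect fourth (5), so augmented.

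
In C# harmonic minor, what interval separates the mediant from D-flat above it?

The mediant of C# harmonic minor is E.
E up to Db: letters E→D make it a seventh; 9 semitones makes it diminished.

diminished seventh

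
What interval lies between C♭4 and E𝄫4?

minor third

Counting letters C–D–E gives a third.
Cb→Ebb = 3 semitones, 1 narrower than the major third (4), so minor.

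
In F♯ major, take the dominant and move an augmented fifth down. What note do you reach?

The dominant of F# major is C#.
An augmented fifth (8 semitones) below C# lands on the letter F, giving F.

F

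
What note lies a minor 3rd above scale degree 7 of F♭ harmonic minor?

Gb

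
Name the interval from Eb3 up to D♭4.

minor seventh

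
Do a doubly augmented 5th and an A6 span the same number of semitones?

No

A doubly augmented fifth spans 9 semitones; an augmented sixth spans 10.
The spans differ, so they are not enharmonic equivalents.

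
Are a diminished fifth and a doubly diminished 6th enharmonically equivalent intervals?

A diminished fifth spans 6 semitones; a doubly diminished sixth spans 6.
They are enharmonically equivalent.

Yes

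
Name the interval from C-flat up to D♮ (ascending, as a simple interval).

augmented second

Counting letters C–D gives a second.
Cb→D = 3 semitones, 1 wider than the major second (2), so augmented.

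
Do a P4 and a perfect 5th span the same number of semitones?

A perfect fourth spans 5 semitones; a perfect fifth spans 7.
The spans differ, so they are not enharmonic equivalents.

No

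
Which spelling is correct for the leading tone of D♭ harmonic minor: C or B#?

C

Each scale degree takes a distinct letter name. Degree 7 of a scale on D must use the letter C.
C and B# are enharmonically the same pitch, but only C uses the letter C, so it is the correct spelling here.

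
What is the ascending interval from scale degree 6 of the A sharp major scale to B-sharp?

perfect fourth

Scale degree 6 of A# major is F##.
F## up to B#: letters F→B make it a fourth; 5 semitones makes it perfect.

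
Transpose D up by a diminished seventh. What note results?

A seventh above D lands on the letter C.
A diminished seventh spans 9 semitones, so D moves to pitch class 11. On the letter C that is Cb.

Cb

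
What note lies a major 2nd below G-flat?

G down a major second is F, so the target letter is F.
From Gb, a major second is 2 semitones down: Fb.

Fb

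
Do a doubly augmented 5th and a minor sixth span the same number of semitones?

No

A doubly augmented fifth spans 9 semitones; a minor sixth spans 8.
The spans differ, so they are not enharmonic equivalents.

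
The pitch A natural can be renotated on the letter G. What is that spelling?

A is pitch class 9. The letter G alone is pitch class 7.
To reach pitch class 9 from G requires an offset of +2 semitones, i.e. double sharp: G##.

G##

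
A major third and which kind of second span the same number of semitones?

doubly augmented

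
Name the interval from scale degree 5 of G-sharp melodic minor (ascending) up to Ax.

augmented fifth

Scale degree 5 of G# melodic minor (ascending) is D#.
D# up to A##: letters D→A make it a fifth; 8 semitones makes it augmented.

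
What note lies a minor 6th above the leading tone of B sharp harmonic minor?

The leading tone of B# harmonic minor is A##.
A minor sixth (8 semitones) above A## lands on the letter F, giving F##.

F##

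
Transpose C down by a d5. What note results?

C down a perfect fifth is F, so the target letter is F.
From C, a diminished fifth is 6 semitones down: F#.

F#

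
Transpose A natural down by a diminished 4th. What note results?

A fourth below A lands on the letter E.
A diminished fourth spans 4 semitones, so A moves to pitch class 5. On the letter E that is E#.

E#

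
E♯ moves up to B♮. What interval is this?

diminished fifth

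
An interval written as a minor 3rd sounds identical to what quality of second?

A minor third spans 3 semitones.
A second spanning 3 semitones is augmented (the major second is 2).

augmented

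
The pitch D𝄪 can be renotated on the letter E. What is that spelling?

E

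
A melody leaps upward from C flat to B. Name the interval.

The letter names run C→B, a span of 6 letter steps, so the interval is some kind of seventh.
Cb to B is 12 semitones. A major seventh is 11, so 12 makes it augmented.

augmented seventh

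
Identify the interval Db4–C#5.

augmented seventh

The letter names run D→C, a span of 6 letter steps, so the interval is some kind of seventh.
Db to C# is 12 semitones. A major seventh is 11, so 12 makes it augmented.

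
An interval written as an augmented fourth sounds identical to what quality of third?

An augmented fourth spans 6 semitones.
A third spanning 6 semitones is doubly augmented (the major third is 4).

doubly augmented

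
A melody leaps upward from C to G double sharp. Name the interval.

doubly augmented fifth

The letter names run C→G, a span of 4 letter steps, so the interval is some kind of fifth.
C to G## is 9 semitones. A perfect fifth is 7, so 9 makes it doubly augmented.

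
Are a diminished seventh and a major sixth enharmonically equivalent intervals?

Yes

A diminished seventh spans 9 semitones; a major sixth spans 9.
They are enharmonically equivalent.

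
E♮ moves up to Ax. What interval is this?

The letter names run E→A, a span of 3 letter steps, so the interval is some kind of fourth.
E to A## is 7 semitones. A perfect fourth is 5, so 7 makes it doubly augmented.

doubly augmented fourth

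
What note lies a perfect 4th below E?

A fourth below E lands on the letter B.
A perfect fourth spans 5 semitones, so E moves to pitch class 11. On the letter B that is B.

B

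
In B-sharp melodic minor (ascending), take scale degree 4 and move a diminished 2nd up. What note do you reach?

F

Scale degree 4 of B# melodic minor (ascending) is E#.
A diminished second (0 semitones) above E# lands on the letter F, giving F.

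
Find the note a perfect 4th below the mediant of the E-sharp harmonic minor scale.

D#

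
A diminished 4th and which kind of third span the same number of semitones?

major

A diminished fourth spans 4 semitones.
A third spanning 4 semitones is major (the major third is 4).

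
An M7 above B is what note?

A#

A seventh above B lands on the letter A.
A major seventh spans 11 semitones, so B moves to pitch class 10. On the letter A that is A#.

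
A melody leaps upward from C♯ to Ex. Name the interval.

Counting letters C–D–E gives a third.
C#→E## = 5 semitones, 1 wider than the major third (4), so augmented.

augmented third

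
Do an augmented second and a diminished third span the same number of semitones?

No

An augmented second spans 3 semitones; a diminished third spans 2.
The spans differ, so they are not enharmonic equivalents.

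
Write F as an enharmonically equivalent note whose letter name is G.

Plain G sits 2 semitones above F, so on the letter G the same pitch needs a double flat: Gbb.

Gbb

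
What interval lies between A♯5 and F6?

The letter names run A→F, a span of 5 letter steps, so the interval is some kind of sixth.
A# to F is 7 semitones. A major sixth is 9, so 7 makes it diminished.

diminished sixth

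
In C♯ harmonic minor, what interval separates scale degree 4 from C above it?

Scale degree 4 of C# harmonic minor is F#.
F# up to C: letters F→C make it a fifth; 6 semitones makes it diminished.

diminished fifth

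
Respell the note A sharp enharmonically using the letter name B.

Plain B sits 1 semitone above A#, so on the letter B the same pitch needs a flat: Bb.

Bb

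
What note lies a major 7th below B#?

B down a major seventh is C, so the target letter is C.
From B#, a major seventh is 11 semitones down: C#.

C#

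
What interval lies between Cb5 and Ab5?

Counting letters C–D–E–F–G–A gives a sixth.
Cb→Ab = 9 semitones, exactly the major sixth.

major sixth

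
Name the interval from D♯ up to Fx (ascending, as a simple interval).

The letter names run D→F, a span of 2 letter steps, so the interval is some kind of third.
D# to F## is 4 semitones. A major third is 4, so 4 makes it major.

major third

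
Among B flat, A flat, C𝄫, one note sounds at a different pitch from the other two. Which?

Ab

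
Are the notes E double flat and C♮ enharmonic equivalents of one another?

No

Ebb is pitch class 2; C is pitch class 0.
The pitch classes differ (2 vs. 0), so they are not enharmonic equivalents.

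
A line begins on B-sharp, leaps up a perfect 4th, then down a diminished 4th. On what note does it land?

B##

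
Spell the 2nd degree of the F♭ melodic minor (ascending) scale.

Gb

The Fb melodic minor (ascending) scale runs Fb Gb Abb Bbb Cb Db Eb.
Degree 2 is Gb.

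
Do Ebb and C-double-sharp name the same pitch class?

Ebb is pitch class 2; C## is pitch class 2.
All spellings map to pitch class 2, so they are enharmonically equivalent.

Yes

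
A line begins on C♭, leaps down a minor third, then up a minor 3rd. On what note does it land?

Cb

A minor third down from Cb is Ab (letter A, 3 semitones down).
A minor third up from Ab is Cb (letter C, 3 semitones up).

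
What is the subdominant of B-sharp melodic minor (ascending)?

E#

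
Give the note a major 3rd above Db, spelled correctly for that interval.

D up a major third is F#, so the target letter is F.
From Db, a major third is 4 semitones up: F.

F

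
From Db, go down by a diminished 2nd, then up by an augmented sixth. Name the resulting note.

A##

A diminished second down from Db is C# (letter C, 0 semitones down).
An augmented sixth up from C# is A## (letter A, 10 semitones up).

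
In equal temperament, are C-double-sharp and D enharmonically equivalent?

C## is pitch class 2; D is pitch class 2.
All spellings map to pitch class 2, so they are enharmonically equivalent.

Yes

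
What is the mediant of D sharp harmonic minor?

F#

The D# harmonic minor scale runs D# E# F# G# A# B C##.
Degree 3 is F#.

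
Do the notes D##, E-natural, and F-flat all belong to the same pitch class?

D## = pitch class 4 and E = pitch class 4 and Fb = pitch class 4 — the same pitch class, so they are enharmonic equivalents.

Yes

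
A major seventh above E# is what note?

D##

A seventh above E lands on the letter D.
A major seventh spans 11 semitones, so E# moves to pitch class 4. On the letter D that is D##.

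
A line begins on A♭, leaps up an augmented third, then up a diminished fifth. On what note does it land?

G

An augmented third up from Ab is C# (letter C, 5 semitones up).
A diminished fifth up from C# is G (letter G, 6 semitones up).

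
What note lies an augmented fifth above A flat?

E

A fifth above A lands on the letter E.
An augmented fifth spans 8 semitones, so Ab moves to pitch class 4. On the letter E that is E.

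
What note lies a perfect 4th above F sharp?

B

A fourth above F lands on the letter B.
A perfect fourth spans 5 semitones, so F# moves to pitch class 11. On the letter B that is B.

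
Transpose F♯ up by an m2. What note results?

G

F up a major second is G, so the target letter is G.
From F#, a minor second is 1 semitone up: G.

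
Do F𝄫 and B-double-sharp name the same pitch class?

No

Fbb is pitch class 3; B## is pitch class 1.
The pitch classes differ (3 vs. 1), so they are not enharmonic equivalents.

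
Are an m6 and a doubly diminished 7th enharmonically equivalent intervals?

Yes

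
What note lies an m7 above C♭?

Bbb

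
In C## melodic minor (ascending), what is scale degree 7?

B##

The C## melodic minor (ascending) scale runs C## D## E# F## G## A## B##.
Degree 7 is B##.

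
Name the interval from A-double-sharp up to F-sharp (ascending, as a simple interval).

diminished sixth

The letter names run A→F, a span of 5 letter steps, so the interval is some kind of sixth.
A## to F# is 7 semitones. A major sixth is 9, so 7 makes it diminished.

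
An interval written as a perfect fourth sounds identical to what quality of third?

A perfect fourth spans 5 semitones.
A third spanning 5 semitones is augmented (the major third is 4).

augmented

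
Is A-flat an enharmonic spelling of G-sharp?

Ab is pitch class 8; G# is pitch class 8.
All spellings map to pitch class 8, so they are enharmonically equivalent.

Yes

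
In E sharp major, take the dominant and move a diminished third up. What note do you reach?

The dominant of E# major is B#.
A diminished third (2 semitones) above B# lands on the letter D, giving D.

D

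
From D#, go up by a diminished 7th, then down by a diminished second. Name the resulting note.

A diminished seventh up from D# is C (letter C, 9 semitones up).
A diminished second down from C is B# (letter B, 0 semitones down).

B#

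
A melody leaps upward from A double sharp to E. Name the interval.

Counting letters A–B–C–D–E gives a fifth.
A##→E = 5 semitones, 2 narrower than the perfect fifth (7), so doubly diminished.

doubly diminished fifth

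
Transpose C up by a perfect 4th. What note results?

A fourth above C lands on the letter F.
A perfect fourth spans 5 semitones, so C moves to pitch class 5. On the letter F that is F.

F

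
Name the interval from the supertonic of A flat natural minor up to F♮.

perfect fifth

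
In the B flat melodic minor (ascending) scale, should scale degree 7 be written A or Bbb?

A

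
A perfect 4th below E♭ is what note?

Bb

A fourth below E lands on the letter B.
A perfect fourth spans 5 semitones, so Eb moves to pitch class 10. On the letter B that is Bb.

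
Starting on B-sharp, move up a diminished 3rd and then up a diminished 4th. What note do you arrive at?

A diminished third up from B# is D (letter D, 2 semitones up).
A diminished fourth up from D is Gb (letter G, 4 semitones up).

Gb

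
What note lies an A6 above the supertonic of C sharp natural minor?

The supertonic of C# natural minor is D#.
An augmented sixth (10 semitones) above D# lands on the letter B, giving B##.

B##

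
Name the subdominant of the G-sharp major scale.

C#

Degree 4 takes the letter 3 steps above G, which is C.
In major, degree 4 sits 5 semitones above the tonic. G# + 5 semitones is pitch class 1, spelled on C as C#.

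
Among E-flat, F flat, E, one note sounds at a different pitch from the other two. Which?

In 12-tone equal temperament, enharmonic equivalents share a pitch class. Eb is pitch class 3; Fb is pitch class 4; E is pitch class 4.
Fb and E share pitch class 4, while Eb is pitch class 3.

Eb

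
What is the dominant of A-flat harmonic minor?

Degree 5 takes the letter 4 steps above A, which is E.
In harmonic minor, degree 5 sits 7 semitones above the tonic. Ab + 7 semitones is pitch class 3, spelled on E as Eb.

Eb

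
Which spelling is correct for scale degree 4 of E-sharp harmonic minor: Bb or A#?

Each scale degree takes a distinct letter name. Degree 4 of a scale on E must use the letter A.
A# and Bb are enharmonically the same pitch, but only A# uses the letter A, so it is the correct spelling here.

A#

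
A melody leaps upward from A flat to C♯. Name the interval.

augmented third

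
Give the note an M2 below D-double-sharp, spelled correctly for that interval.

C##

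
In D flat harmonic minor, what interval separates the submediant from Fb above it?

perfect fifth

The submediant of Db harmonic minor is Bbb.
Bbb up to Fb: letters B→F make it a fifth; 7 semitones makes it perfect.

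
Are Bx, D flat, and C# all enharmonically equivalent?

Yes

B## = pitch class 1 and Db = pitch class 1 and C# = pitch class 1 — the same pitch class, so they are enharmonic equivalents.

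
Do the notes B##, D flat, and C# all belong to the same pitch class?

Yes

B## is pitch class 1; Db is pitch class 1; C# is pitch class 1.
All spellings map to pitch class 1, so they are enharmonically equivalent.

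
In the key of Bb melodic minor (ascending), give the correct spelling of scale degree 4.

Eb

Degree 4 takes the letter 3 steps above B, which is E.
In melodic minor (ascending), degree 4 sits 5 semitones above the tonic. Bb + 5 semitones is pitch class 3, spelled on E as Eb.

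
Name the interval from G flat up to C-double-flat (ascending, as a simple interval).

diminished fourth

The letter names run G→C, a span of 3 letter steps, so the interval is some kind of fourth.
Gb to Cbb is 4 semitones. A perfect fourth is 5, so 4 makes it diminished.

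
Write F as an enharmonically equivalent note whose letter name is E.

E#

Plain E sits 1 semitone below F, so on the letter E the same pitch needs a sharp: E#.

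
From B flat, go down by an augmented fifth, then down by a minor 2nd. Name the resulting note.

An augmented fifth down from Bb is Ebb (letter E, 8 semitones down).
A minor second down from Ebb is Db (letter D, 1 semitone down).

Db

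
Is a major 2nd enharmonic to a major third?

No

A major second spans 2 semitones; a major third spans 4.
The spans differ, so they are not enharmonic equivalents.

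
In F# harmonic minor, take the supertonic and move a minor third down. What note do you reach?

E#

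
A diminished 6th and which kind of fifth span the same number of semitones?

A diminished sixth spans 7 semitones.
A fifth spanning 7 semitones is perfect (the perfect fifth is 7).

perfect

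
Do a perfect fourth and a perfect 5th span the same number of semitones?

A perfect fourth spans 5 semitones; a perfect fifth spans 7.
The spans differ, so they are not enharmonic equivalents.

No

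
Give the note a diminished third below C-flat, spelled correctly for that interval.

A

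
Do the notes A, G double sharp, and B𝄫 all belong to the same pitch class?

A is pitch class 9; G## is pitch class 9; Bbb is pitch class 9.
All spellings map to pitch class 9, so they are enharmonically equivalent.

Yes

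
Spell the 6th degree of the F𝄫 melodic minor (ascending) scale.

Dbb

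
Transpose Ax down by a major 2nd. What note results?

G##

A down a major second is G, so the target letter is G.
From A##, a major second is 2 semitones down: G##.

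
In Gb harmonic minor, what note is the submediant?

Ebb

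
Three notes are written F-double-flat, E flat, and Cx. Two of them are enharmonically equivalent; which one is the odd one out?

In 12-tone equal temperament, enharmonic equivalents share a pitch class. Fbb is pitch class 3; Eb is pitch class 3; C## is pitch class 2.
Fbb and Eb share pitch class 3, while C## is pitch class 2.

C##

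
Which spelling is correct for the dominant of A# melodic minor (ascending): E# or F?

E#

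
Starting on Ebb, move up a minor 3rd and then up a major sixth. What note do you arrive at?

A minor third up from Ebb is Gbb (letter G, 3 semitones up).
A major sixth up from Gbb is Ebb (letter E, 9 semitones up).

Ebb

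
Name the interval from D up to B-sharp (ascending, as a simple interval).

augmented sixth

The letter names run D→B, a span of 5 letter steps, so the interval is some kind of sixth.
D to B# is 10 semitones. A major sixth is 9, so 10 makes it augmented.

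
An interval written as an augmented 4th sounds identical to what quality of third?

An augmented fourth spans 6 semitones.
A third spanning 6 semitones is doubly augmented (the major third is 4).

doubly augmented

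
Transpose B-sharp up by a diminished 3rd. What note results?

D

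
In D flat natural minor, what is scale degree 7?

Cb

Degree 7 takes the letter 6 steps above D, which is C.
In natural minor, degree 7 sits 10 semitones above the tonic. Db + 10 semitones is pitch class 11, spelled on C as Cb.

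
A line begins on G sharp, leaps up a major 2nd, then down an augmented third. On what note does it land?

F

A major second up from G# is A# (letter A, 2 semitones up).
An augmented third down from A# is F (letter F, 5 semitones down).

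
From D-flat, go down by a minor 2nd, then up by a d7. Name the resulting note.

A minor second down from Db is C (letter C, 1 semitone down).
A diminished seventh up from C is Bbb (letter B, 9 semitones up).

Bbb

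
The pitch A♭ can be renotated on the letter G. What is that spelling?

G#

Plain G sits 1 semitone below Ab, so on the letter G the same pitch needs a sharp: G#.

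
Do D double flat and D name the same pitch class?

Dbb is pitch class 0; D is pitch class 2.
The pitch classes differ (0 vs. 2), so they are not enharmonic equivalents.

No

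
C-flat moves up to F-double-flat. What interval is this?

Counting letters C–D–E–F gives a fourth.
Cb→Fbb = 4 semitones, 1 narrower than the perfect fourth (5), so diminished.

diminished fourth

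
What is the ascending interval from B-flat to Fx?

doubly augmented fifth

Counting letters B–C–D–E–F gives a fifth.
Bb→F## = 9 semitones, 2 wider than the perfect fifth (7), so doubly augmented.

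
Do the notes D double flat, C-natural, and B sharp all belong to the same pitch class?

Yes

Dbb is pitch class 0; C is pitch class 0; B# is pitch class 0.
All spellings map to pitch class 0, so they are enharmonically equivalent.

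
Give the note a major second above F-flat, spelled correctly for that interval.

Gb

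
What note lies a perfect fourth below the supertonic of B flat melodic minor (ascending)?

G

The supertonic of Bb melodic minor (ascending) is C.
A perfect fourth (5 semitones) below C lands on the letter G, giving G.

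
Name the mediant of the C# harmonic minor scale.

E

Degree 3 takes the letter 2 steps above C, which is E.
In harmonic minor, degree 3 sits 3 semitones above the tonic. C# + 3 semitones is pitch class 4, spelled on E as E.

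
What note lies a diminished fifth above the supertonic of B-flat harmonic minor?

Gb

The supertonic of Bb harmonic minor is C.
A diminished fifth (6 semitones) above C lands on the letter G, giving Gb.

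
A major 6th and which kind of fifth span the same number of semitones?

doubly augmented

A major sixth spans 9 semitones.
A fifth spanning 9 semitones is doubly augmented (the perfect fifth is 7).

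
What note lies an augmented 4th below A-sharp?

A fourth below A lands on the letter E.
An augmented fourth spans 6 semitones, so A# moves to pitch class 4. On the letter E that is E.

E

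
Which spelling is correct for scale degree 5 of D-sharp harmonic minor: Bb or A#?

A#

Each scale degree takes a distinct letter name. Degree 5 of a scale on D must use the letter A.
A# and Bb are enharmonically the same pitch, but only A# uses the letter A, so it is the correct spelling here.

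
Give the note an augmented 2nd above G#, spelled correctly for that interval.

A##

A second above G lands on the letter A.
An augmented second spans 3 semitones, so G# moves to pitch class 11. On the letter A that is A##.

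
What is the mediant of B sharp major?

D##

The B# major scale runs B# C## D## E# F## G## A##.
Degree 3 is D##.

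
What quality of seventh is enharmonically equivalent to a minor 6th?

doubly diminished

A minor sixth spans 8 semitones.
A seventh spanning 8 semitones is doubly diminished (the major seventh is 11).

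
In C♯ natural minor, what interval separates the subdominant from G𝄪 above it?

augmented second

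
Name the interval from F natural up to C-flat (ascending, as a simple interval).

diminished fifth

The letter names run F→C, a span of 4 letter steps, so the interval is some kind of fifth.
F to Cb is 6 semitones. A perfect fifth is 7, so 6 makes it diminished.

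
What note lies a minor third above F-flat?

F up a major third is A, so the target letter is A.
From Fb, a minor third is 3 semitones up: Abb.

Abb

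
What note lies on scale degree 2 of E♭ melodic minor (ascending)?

Degree 2 takes the letter 1 step above E, which is F.
In melodic minor (ascending), degree 2 sits 2 semitones above the tonic. Eb + 2 semitones is pitch class 5, spelled on F as F.

F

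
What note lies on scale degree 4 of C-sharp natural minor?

F#

Degree 4 takes the letter 3 steps above C, which is F.
In natural minor, degree 4 sits 5 semitones above the tonic. C# + 5 semitones is pitch class 6, spelled on F as F#.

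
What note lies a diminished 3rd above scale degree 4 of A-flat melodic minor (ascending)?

Fbb

Scale degree 4 of Ab melodic minor (ascending) is Db.
A diminished third (2 semitones) above Db lands on the letter F, giving Fbb.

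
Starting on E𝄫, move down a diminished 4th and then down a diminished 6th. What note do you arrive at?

D#

A diminished fourth down from Ebb is Bb (letter B, 4 semitones down).
A diminished sixth down from Bb is D# (letter D, 7 semitones down).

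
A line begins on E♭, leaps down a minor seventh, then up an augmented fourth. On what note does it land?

B

A minor seventh down from Eb is F (letter F, 10 semitones down).
An augmented fourth up from F is B (letter B, 6 semitones up).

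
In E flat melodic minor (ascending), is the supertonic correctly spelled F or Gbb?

Each scale degree takes a distinct letter name. Degree 2 of a scale on E must use the letter F.
F and Gbb are enharmonically the same pitch, but only F uses the letter F, so it is the correct spelling here.

F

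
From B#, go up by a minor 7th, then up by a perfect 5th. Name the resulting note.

E#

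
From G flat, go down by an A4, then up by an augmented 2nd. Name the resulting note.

Eb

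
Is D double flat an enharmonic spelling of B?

Two spellings are enharmonically equivalent only if they share a pitch class.
Here Dbb → 0, B → 11; 0 ≠ 11, so they are not.

No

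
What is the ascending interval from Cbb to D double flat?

Counting letters C–D gives a second.
Cbb→Dbb = 2 semitones, exactly the major second.

major second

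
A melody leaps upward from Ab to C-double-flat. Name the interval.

Counting letters A–B–C gives a third.
Ab→Cbb = 2 semitones, 2 narrower than the major third (4), so diminished.

diminished third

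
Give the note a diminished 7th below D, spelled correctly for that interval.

E#

D down a major seventh is Eb, so the target letter is E.
From D, a diminished seventh is 9 semitones down: E#.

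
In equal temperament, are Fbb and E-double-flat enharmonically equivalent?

Fbb is pitch class 3; Ebb is pitch class 2.
The pitch classes differ (3 vs. 2), so they are not enharmonic equivalents.

No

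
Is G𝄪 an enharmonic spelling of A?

G## = pitch class 9 and A = pitch class 9 — the same pitch class, so they are enharmonic equivalents.

Yes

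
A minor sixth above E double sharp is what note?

A sixth above E lands on the letter C.
A minor sixth spans 8 semitones, so E## moves to pitch class 2. On the letter C that is C##.

C##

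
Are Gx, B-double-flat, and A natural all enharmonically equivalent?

Yes

G## is pitch class 9; Bbb is pitch class 9; A is pitch class 9.
All spellings map to pitch class 9, so they are enharmonically equivalent.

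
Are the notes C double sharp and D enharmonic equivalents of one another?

C## is pitch class 2; D is pitch class 2.
All spellings map to pitch class 2, so they are enharmonically equivalent.

Yes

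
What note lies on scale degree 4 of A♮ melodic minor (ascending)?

D

The A melodic minor (ascending) scale runs A B C D E F# G#.
Degree 4 is D.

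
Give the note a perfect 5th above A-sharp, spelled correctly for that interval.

A fifth above A lands on the letter E.
A perfect fifth spans 7 semitones, so A# moves to pitch class 5. On the letter E that is E#.

E#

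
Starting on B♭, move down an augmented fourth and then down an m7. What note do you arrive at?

Gb

An augmented fourth down from Bb is Fb (letter F, 6 semitones down).
A minor seventh down from Fb is Gb (letter G, 10 semitones down).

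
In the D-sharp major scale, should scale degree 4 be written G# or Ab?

Each scale degree takes a distinct letter name. Degree 4 of a scale on D must use the letter G.
G# and Ab are enharmonically the same pitch, but only G# uses the letter G, so it is the correct spelling here.

G#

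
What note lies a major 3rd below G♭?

Ebb

G down a major third is Eb, so the target letter is E.
From Gb, a major third is 4 semitones down: Ebb.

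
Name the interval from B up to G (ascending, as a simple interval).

minor sixth

The letter names run B→G, a span of 5 letter steps, so the interval is some kind of sixth.
B to G is 8 semitones. A major sixth is 9, so 8 makes it minor.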